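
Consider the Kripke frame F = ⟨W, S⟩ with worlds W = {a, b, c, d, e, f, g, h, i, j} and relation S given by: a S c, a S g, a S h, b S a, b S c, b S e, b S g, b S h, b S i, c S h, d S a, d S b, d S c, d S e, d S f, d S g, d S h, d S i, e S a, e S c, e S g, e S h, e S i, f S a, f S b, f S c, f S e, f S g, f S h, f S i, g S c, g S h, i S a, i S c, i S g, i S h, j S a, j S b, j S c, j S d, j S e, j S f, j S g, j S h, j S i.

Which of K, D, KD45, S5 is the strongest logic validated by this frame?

K

Serial (axiom D): no — h has no S-successor.
Euclidean (axiom 5): no — a S c and a S g, but not c S g.
Transitive (axiom 4): yes — every two-step S-path is closed by a direct edge.
Reflexive (axiom T): no — a is not related to itself.
So F validates K; D would additionally require S to be serial. The strongest is K.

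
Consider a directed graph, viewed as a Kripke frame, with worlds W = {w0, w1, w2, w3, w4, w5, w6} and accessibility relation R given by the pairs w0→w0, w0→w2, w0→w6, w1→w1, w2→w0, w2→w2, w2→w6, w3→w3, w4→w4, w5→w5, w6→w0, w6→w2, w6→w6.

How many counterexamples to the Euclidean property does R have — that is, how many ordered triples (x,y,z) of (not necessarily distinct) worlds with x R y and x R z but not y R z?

R is Euclidean; there are no such tuples.

0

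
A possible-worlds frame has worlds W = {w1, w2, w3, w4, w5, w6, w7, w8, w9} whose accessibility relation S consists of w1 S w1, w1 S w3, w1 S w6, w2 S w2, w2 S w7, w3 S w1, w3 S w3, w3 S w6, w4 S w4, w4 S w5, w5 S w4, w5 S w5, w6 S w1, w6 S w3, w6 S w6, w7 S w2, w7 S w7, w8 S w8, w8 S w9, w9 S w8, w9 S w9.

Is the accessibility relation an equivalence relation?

Yes

Reflexive: yes — every world is S-related to itself.
Symmetric: yes — every pair in S has its reverse in S.
Transitive: yes — every two-step S-path is closed by a direct edge.
So S is an equivalence relation.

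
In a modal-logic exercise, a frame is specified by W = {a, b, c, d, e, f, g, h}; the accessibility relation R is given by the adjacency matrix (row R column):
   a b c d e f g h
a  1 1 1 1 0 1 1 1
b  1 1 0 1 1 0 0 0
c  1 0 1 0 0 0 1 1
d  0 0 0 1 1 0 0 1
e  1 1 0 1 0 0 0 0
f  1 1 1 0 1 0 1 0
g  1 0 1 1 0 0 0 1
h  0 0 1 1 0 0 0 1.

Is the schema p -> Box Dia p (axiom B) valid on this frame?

No

Axiom B corresponds to the accessibility relation being symmetric.
Symmetric: no — a R d but not d R a.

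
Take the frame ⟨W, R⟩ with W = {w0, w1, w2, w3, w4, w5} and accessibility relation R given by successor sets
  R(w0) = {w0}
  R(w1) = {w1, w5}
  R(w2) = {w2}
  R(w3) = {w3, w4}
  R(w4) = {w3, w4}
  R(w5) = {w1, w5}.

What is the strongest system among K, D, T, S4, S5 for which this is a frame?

Serial (axiom D): yes — every world has a successor (e.g. w0 R w0).
Reflexive (axiom T): yes — every world is R-related to itself.
Transitive (axiom 4): yes — every two-step R-path is closed by a direct edge.
Euclidean (axiom 5): yes — any two successors of a common world are R-related.
So F validates K, D, T, S4, S5. The strongest is S5.

S5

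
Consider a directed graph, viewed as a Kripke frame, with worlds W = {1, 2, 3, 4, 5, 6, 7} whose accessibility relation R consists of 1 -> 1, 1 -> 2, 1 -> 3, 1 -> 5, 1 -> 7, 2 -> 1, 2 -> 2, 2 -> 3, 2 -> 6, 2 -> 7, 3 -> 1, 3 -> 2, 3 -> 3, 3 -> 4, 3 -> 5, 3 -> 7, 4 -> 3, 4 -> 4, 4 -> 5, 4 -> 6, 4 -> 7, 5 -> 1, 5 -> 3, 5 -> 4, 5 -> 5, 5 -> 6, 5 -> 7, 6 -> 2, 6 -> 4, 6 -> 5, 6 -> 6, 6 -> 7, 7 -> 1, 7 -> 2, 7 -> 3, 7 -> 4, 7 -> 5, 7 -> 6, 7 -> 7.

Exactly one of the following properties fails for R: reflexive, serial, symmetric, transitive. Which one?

transitive

Reflexive: yes — every world is R-related to itself.
Serial: yes — every world has a successor (e.g. 1 R 1).
Symmetric: yes — every pair in R has its reverse in R.
Transitive: no — 1 R 2 and 2 R 6, but not 1 R 6.
Only transitive fails.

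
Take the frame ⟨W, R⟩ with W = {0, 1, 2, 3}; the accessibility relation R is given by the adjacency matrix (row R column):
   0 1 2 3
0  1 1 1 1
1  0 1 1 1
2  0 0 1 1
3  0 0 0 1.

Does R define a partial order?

Yes

Reflexive: yes — every world is R-related to itself.
Transitive: yes — every two-step R-path is closed by a direct edge.
Antisymmetric: yes — no distinct pair is related both ways.
So R is a partial order.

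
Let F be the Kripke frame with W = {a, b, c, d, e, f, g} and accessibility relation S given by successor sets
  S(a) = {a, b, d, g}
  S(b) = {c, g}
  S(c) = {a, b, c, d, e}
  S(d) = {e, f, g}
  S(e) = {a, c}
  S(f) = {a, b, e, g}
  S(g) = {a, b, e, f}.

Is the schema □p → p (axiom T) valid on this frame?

No

Axiom T corresponds to the accessibility relation being reflexive.
Reflexive: no — b is not related to itself.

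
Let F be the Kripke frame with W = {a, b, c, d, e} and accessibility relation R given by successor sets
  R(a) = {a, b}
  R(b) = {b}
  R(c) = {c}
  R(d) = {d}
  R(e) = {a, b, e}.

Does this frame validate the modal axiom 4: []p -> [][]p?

Yes

By correspondence theory, 4 is valid on a frame iff R is transitive.
Transitive: yes — every two-step R-path is closed by a direct edge.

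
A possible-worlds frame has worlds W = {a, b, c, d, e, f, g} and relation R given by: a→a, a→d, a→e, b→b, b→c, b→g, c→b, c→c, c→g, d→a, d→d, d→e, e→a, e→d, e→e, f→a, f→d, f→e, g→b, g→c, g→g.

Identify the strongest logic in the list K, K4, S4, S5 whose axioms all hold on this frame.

K4

Transitive (axiom 4): yes — every two-step R-path is closed by a direct edge.
Reflexive (axiom T): no — f is not related to itself.
Euclidean (axiom 5): yes — any two successors of a common world are R-related.
So F validates K, K4; S4 would additionally require R to be reflexive. The strongest is K4.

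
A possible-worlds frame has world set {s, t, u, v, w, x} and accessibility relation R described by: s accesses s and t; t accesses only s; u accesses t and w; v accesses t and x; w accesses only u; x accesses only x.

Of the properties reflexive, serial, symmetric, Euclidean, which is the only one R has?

serial

Reflexive: no — t is not related to itself.
Serial: yes — every world has a successor (e.g. s R s).
Symmetric: no — u R t but not t R u.
Euclidean: no — u R t and u R w, but not t R w.
Only serial holds.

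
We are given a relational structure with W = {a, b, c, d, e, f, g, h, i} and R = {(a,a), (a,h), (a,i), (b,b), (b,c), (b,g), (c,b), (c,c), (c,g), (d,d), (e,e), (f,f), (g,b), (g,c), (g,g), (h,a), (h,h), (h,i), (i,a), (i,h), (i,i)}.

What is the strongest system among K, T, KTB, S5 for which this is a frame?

Reflexive (axiom T): yes — every world is R-related to itself.
Symmetric (axiom B): yes — every pair in R has its reverse in R.
Euclidean (axiom 5): yes — any two successors of a common world are R-related.
So F validates K, T, KTB, S5. The strongest is S5.

S5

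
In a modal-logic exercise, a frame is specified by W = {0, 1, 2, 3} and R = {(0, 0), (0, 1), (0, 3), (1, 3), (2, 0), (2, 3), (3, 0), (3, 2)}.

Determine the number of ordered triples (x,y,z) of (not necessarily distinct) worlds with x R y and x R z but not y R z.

8

Enumerating: (0,1,0), (0,1,1), (0,3,1), (0,3,3), (1,3,3), (2,3,3), (3,0,2), (3,2,2).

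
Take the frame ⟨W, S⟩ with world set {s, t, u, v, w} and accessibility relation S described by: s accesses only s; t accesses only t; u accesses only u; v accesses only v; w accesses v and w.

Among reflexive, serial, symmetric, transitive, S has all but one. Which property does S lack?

symmetric

Reflexive: yes — every world is S-related to itself.
Serial: yes — every world has a successor (e.g. s S s).
Symmetric: no — w S v but not v S w.
Transitive: yes — every two-step S-path is closed by a direct edge.
Only symmetric fails.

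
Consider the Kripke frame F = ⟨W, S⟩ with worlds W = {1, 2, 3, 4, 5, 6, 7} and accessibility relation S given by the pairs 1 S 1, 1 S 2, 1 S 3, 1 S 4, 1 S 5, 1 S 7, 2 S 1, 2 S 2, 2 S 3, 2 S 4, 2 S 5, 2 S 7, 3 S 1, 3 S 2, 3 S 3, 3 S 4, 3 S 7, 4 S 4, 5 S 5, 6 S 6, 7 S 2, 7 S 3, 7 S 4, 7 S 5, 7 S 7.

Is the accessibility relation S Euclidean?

Euclidean: no — 1 S 3 and 1 S 5, but not 3 S 5.

No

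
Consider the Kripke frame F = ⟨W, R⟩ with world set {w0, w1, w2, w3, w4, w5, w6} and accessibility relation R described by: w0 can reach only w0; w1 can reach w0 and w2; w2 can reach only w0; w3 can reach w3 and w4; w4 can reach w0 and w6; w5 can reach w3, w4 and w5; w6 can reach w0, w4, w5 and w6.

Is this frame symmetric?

Symmetric: no — w1 R w0 but not w0 R w1.

No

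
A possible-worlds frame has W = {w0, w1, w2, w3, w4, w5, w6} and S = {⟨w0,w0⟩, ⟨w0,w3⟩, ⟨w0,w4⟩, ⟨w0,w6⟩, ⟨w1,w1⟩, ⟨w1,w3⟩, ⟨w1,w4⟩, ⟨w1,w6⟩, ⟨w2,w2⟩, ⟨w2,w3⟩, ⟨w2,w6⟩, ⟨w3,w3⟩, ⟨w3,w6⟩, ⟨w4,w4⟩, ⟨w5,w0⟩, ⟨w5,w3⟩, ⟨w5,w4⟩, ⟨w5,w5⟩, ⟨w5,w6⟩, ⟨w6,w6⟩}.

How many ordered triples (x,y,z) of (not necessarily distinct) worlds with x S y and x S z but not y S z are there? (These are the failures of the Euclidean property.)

32

Enumerating: (w0,w3,w0), (w0,w3,w4), (w0,w4,w0), (w0,w4,w3), (w0,w4,w6), (w0,w6,w0), (w0,w6,w3), (w0,w6,w4), (w1,w3,w1), (w1,w3,w4), (w1,w4,w1), (w1,w4,w3), … and 20 more.
Total: 32.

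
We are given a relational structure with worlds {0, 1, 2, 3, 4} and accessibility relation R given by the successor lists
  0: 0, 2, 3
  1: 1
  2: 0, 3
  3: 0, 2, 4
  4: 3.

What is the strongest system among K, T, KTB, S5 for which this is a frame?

K

Reflexive (axiom T): no — 2 is not related to itself.
Symmetric (axiom B): yes — every pair in R has its reverse in R.
Euclidean (axiom 5): no — 3 R 0 and 3 R 4, but not 0 R 4.
So F validates K; T would additionally require R to be reflexive. The strongest is K.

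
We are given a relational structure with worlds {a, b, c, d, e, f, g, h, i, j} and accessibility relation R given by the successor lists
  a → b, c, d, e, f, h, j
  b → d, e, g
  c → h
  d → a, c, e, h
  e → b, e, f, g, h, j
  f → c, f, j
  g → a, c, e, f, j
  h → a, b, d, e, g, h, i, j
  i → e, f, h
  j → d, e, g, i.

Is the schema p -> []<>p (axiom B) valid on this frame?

Axiom B corresponds to the accessibility relation being symmetric.
Symmetric: no — a R b but not b R a.

No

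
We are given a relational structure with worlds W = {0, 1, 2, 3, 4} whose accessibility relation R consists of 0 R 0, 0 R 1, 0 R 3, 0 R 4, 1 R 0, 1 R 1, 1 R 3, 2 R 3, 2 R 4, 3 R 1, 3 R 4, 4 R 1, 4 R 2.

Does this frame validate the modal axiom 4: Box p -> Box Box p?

No

By correspondence theory, 4 is valid on a frame iff R is transitive.
Transitive: no — 0 R 4 and 4 R 2, but not 0 R 2.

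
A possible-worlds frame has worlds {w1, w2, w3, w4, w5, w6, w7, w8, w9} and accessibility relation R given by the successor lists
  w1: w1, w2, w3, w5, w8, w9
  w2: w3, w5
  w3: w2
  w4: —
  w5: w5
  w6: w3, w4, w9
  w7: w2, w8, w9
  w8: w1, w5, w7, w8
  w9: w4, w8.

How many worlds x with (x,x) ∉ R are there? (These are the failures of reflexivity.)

6

Enumerating: w2, w3, w4, w6, w7, w9.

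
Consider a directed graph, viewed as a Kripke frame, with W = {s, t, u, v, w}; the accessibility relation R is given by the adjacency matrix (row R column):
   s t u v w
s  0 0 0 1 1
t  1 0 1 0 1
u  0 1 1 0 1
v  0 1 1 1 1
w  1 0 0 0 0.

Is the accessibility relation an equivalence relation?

No

Reflexive: no — s is not related to itself.
Symmetric: no — s R v but not v R s.
Transitive: no — s R v and v R t, but not s R t.
So R is not an equivalence relation.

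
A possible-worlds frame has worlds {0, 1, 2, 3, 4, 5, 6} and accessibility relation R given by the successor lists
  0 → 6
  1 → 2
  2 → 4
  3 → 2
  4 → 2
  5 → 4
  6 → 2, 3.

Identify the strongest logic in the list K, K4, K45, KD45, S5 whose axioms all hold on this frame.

K

Transitive (axiom 4): no — 0 R 6 and 6 R 2, but not 0 R 2.
Euclidean (axiom 5): no — 6 R 2 and 6 R 3, but not 2 R 3.
Serial (axiom D): yes — every world has a successor (e.g. 0 R 6).
Reflexive (axiom T): no — 0 is not related to itself.
So F validates K; K4 would additionally require R to be transitive. The strongest is K.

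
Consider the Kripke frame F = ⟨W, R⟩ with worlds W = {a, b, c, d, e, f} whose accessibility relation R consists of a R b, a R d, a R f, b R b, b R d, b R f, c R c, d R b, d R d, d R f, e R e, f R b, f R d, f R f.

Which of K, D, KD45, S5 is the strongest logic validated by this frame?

KD45

Serial (axiom D): yes — every world has a successor (e.g. a R b).
Euclidean (axiom 5): yes — any two successors of a common world are R-related.
Transitive (axiom 4): yes — every two-step R-path is closed by a direct edge.
Reflexive (axiom T): no — a is not related to itself.
So F validates K, D, KD45; S5 would additionally require R to be reflexive. The strongest is KD45.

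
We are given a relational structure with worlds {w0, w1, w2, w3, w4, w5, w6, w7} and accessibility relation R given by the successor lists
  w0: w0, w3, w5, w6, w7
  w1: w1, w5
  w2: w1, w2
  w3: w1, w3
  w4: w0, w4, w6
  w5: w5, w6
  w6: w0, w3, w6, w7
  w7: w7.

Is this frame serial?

Serial: yes — every world has a successor (e.g. w0 R w0).

Yes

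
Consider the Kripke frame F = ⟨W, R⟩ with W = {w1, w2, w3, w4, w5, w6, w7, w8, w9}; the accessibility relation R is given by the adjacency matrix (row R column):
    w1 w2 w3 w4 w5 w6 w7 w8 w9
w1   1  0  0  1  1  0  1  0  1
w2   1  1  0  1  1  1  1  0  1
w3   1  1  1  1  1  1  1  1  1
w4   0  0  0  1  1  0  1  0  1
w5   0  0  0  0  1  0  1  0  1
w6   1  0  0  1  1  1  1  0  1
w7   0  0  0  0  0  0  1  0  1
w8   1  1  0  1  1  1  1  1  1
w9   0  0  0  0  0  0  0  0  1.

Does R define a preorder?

Yes

Reflexive: yes — every world is R-related to itself.
Transitive: yes — every two-step R-path is closed by a direct edge.
So R is a preorder.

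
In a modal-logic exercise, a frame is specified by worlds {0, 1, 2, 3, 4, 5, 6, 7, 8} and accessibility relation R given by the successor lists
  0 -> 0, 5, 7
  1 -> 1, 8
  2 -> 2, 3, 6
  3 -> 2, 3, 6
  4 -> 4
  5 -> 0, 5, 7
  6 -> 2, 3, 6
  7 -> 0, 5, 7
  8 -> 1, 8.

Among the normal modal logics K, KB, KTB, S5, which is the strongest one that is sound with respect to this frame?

S5

Symmetric (axiom B): yes — every pair in R has its reverse in R.
Reflexive (axiom T): yes — every world is R-related to itself.
Euclidean (axiom 5): yes — any two successors of a common world are R-related.
So F validates K, KB, KTB, S5. The strongest is S5.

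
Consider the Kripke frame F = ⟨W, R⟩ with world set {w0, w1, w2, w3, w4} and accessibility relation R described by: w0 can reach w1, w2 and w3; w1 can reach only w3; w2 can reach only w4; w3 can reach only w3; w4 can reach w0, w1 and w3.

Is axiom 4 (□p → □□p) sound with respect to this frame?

The schema 4 characterises exactly the transitive frames.
Transitive: no — w0 R w2 and w2 R w4, but not w0 R w4.

No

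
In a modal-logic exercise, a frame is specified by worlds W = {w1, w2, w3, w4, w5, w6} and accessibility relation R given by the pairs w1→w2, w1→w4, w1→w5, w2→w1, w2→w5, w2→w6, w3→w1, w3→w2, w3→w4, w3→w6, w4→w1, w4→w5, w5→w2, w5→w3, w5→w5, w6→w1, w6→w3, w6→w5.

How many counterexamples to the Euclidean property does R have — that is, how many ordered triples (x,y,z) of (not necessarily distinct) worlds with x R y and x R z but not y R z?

Enumerating: (w1,w2,w2), (w1,w2,w4), (w1,w4,w2), (w1,w4,w4), (w1,w5,w4), (w2,w1,w1), (w2,w1,w6), (w2,w5,w1), (w2,w5,w6), (w2,w6,w6), (w3,w1,w1), (w3,w1,w6), … and 19 more.
Total: 31.

31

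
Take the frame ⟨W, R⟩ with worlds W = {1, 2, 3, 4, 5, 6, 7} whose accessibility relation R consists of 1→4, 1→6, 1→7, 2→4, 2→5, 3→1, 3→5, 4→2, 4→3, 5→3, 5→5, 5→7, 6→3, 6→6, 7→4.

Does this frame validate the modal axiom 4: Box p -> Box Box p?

No

The schema 4 characterises exactly the transitive frames.
Transitive: no — 1 R 4 and 4 R 2, but not 1 R 2.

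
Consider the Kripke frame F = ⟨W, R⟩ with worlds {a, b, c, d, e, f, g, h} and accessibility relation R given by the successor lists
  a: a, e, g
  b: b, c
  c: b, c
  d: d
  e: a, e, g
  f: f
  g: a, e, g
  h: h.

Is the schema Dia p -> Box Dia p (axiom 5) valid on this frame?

The schema 5 characterises exactly the Euclidean frames.
Euclidean: yes — any two successors of a common world are R-related.

Yes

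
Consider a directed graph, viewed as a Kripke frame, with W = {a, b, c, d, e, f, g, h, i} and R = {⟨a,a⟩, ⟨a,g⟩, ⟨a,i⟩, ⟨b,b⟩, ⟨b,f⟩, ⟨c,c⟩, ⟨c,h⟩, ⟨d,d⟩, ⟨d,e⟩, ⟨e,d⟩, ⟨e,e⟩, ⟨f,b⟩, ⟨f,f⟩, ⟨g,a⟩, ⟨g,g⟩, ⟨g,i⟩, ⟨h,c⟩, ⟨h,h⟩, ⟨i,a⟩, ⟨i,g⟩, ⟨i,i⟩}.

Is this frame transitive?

Yes

Transitive: yes — every two-step R-path is closed by a direct edge.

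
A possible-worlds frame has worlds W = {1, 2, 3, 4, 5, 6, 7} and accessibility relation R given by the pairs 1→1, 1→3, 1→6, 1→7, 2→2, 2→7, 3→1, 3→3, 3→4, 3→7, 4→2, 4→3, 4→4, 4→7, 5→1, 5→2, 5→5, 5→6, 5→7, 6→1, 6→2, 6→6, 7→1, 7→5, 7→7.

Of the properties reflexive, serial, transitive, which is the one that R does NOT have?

transitive

Reflexive: yes — every world is R-related to itself.
Serial: yes — every world has a successor (e.g. 1 R 1).
Transitive: no — 1 R 3 and 3 R 4, but not 1 R 4.
Only transitive fails.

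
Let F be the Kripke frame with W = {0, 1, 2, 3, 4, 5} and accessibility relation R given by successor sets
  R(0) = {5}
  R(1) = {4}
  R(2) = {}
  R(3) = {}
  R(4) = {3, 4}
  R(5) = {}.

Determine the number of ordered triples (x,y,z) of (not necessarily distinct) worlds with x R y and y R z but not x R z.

1

Enumerating: (1,4,3).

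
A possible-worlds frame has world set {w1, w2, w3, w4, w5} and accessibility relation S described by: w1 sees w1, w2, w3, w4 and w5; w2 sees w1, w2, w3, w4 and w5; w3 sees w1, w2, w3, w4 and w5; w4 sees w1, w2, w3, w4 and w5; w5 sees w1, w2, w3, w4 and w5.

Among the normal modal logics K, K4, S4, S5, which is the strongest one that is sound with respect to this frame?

S5

Transitive (axiom 4): yes — every two-step S-path is closed by a direct edge.
Reflexive (axiom T): yes — every world is S-related to itself.
Euclidean (axiom 5): yes — any two successors of a common world are S-related.
So F validates K, K4, S4, S5. The strongest is S5.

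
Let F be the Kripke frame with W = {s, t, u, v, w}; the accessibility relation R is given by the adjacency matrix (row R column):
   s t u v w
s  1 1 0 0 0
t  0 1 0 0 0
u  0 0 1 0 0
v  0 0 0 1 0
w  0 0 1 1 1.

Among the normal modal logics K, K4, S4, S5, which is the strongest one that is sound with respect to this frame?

S4

Transitive (axiom 4): yes — every two-step R-path is closed by a direct edge.
Reflexive (axiom T): yes — every world is R-related to itself.
Euclidean (axiom 5): no — w R u and w R v, but not u R v.
So F validates K, K4, S4; S5 would additionally require R to be Euclidean. The strongest is S4.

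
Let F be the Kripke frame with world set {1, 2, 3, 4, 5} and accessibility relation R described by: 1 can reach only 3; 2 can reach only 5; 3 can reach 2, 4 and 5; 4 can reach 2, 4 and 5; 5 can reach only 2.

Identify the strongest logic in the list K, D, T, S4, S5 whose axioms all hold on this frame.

Serial (axiom D): yes — every world has a successor (e.g. 1 R 3).
Reflexive (axiom T): no — 1 is not related to itself.
Transitive (axiom 4): no — 1 R 3 and 3 R 2, but not 1 R 2.
Euclidean (axiom 5): no — 3 R 2 and 3 R 4, but not 2 R 4.
So F validates K, D; T would additionally require R to be reflexive. The strongest is D.

D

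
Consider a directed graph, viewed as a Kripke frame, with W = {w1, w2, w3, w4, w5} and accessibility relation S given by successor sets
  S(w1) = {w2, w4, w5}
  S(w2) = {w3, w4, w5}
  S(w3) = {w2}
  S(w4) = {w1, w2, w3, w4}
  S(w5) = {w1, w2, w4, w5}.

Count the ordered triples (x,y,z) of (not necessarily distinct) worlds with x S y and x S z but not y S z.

Enumerating: (w1,w2,w2), (w1,w4,w5), (w2,w3,w3), (w2,w3,w4), (w2,w3,w5), (w2,w4,w5), (w2,w5,w3), (w3,w2,w2), (w4,w1,w1), (w4,w1,w3), (w4,w2,w1), (w4,w2,w2), … and 7 more.
Total: 19.

19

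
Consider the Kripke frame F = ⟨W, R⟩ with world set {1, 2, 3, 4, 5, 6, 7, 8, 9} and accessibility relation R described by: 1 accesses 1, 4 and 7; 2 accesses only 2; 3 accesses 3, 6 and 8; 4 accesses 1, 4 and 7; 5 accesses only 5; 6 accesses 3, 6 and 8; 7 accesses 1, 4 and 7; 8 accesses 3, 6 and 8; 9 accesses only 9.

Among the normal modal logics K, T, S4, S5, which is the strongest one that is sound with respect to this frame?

S5

Reflexive (axiom T): yes — every world is R-related to itself.
Transitive (axiom 4): yes — every two-step R-path is closed by a direct edge.
Euclidean (axiom 5): yes — any two successors of a common world are R-related.
So F validates K, T, S4, S5. The strongest is S5.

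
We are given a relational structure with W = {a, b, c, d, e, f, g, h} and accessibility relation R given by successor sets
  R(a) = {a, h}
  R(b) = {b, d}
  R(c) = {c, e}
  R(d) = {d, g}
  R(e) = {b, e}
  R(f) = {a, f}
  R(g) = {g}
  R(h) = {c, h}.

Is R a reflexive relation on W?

Yes

Reflexive: yes — every world is R-related to itself.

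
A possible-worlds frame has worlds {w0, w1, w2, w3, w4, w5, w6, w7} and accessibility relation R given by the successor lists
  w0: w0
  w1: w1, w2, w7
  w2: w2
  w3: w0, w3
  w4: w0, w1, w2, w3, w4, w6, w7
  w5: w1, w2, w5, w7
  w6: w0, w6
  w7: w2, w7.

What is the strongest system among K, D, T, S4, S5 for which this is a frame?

Serial (axiom D): yes — every world has a successor (e.g. w0 R w0).
Reflexive (axiom T): yes — every world is R-related to itself.
Transitive (axiom 4): yes — every two-step R-path is closed by a direct edge.
Euclidean (axiom 5): no — w1 R w2 and w1 R w7, but not w2 R w7.
So F validates K, D, T, S4; S5 would additionally require R to be Euclidean. The strongest is S4.

S4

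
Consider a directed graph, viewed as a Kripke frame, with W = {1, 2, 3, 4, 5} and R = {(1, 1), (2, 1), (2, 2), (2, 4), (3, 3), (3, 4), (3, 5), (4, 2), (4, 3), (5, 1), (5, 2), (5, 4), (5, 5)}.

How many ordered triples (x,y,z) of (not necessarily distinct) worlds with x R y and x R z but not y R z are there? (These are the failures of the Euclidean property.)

16

Enumerating: (2,1,2), (2,1,4), (2,4,1), (2,4,4), (3,4,4), (3,4,5), (3,5,3), (4,2,3), (4,3,2), (5,1,2), (5,1,4), (5,1,5), (5,2,5), (5,4,1), (5,4,4), (5,4,5).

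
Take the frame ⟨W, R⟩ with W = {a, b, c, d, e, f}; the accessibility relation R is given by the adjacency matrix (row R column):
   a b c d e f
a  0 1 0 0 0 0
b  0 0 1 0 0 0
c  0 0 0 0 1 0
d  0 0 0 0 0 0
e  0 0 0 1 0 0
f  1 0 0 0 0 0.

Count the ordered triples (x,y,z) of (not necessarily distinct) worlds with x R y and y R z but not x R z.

Enumerating: (a,b,c), (b,c,e), (c,e,d), (f,a,b).

4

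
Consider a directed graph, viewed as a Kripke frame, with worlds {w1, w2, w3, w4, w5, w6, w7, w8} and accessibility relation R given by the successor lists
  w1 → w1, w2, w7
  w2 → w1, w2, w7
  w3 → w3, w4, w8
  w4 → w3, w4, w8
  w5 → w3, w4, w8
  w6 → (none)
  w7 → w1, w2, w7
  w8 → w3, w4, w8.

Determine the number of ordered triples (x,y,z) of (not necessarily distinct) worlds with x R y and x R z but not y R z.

0

R is Euclidean; there are no such tuples.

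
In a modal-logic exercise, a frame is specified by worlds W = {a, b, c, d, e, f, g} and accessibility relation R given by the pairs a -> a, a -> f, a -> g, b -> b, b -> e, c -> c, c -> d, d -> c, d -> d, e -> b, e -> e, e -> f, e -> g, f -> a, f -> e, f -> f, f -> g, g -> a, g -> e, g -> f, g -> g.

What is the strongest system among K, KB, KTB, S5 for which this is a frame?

Symmetric (axiom B): yes — every pair in R has its reverse in R.
Reflexive (axiom T): yes — every world is R-related to itself.
Euclidean (axiom 5): no — e R b and e R f, but not b R f.
So F validates K, KB, KTB; S5 would additionally require R to be Euclidean. The strongest is KTB.

KTB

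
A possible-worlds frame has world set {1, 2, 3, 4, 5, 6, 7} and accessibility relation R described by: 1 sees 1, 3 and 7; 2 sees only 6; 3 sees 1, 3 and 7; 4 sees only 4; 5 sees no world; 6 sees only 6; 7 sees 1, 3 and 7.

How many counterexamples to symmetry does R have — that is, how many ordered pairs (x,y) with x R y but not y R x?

Enumerating: (2,6).

1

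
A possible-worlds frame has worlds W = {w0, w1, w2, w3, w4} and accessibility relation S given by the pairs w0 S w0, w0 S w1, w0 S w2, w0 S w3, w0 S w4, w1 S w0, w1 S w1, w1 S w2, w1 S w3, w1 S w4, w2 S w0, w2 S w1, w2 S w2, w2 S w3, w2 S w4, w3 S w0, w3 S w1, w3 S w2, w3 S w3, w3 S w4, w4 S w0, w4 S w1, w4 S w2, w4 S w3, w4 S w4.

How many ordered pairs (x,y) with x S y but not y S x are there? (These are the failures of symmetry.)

S is symmetric; there are no such tuples.

0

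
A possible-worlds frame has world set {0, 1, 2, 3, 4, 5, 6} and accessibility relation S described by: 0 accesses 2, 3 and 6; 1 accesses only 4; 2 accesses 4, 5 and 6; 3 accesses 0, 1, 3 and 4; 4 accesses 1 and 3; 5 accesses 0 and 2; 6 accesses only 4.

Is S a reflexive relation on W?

No

Reflexive: no — 0 is not related to itself.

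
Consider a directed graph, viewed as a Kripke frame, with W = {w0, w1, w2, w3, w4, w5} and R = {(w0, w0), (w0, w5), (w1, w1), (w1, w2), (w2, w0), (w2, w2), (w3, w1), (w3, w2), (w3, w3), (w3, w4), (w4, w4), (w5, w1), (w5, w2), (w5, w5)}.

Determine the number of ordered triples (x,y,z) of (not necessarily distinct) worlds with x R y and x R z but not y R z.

Enumerating: (w0,w5,w0), (w1,w2,w1), (w2,w0,w2), (w3,w1,w3), (w3,w1,w4), (w3,w2,w1), (w3,w2,w3), (w3,w2,w4), (w3,w4,w1), (w3,w4,w2), (w3,w4,w3), (w5,w1,w5), (w5,w2,w1), (w5,w2,w5).

14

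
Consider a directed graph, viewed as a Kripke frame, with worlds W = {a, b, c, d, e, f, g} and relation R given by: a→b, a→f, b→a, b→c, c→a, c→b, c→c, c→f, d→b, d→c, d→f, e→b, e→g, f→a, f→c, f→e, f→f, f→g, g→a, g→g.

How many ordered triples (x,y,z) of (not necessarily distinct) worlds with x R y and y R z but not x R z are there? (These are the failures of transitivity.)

Enumerating: (a,b,a), (a,b,c), (a,f,a), (a,f,c), (a,f,e), (a,f,g), (b,a,b), (b,a,f), (b,c,b), (b,c,f), (c,f,e), (c,f,g), … and 13 more.
Total: 25.

25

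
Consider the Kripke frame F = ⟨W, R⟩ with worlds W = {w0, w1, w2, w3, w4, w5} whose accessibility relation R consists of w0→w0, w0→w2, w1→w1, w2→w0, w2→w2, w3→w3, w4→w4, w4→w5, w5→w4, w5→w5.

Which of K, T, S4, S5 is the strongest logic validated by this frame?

S5

Reflexive (axiom T): yes — every world is R-related to itself.
Transitive (axiom 4): yes — every two-step R-path is closed by a direct edge.
Euclidean (axiom 5): yes — any two successors of a common world are R-related.
So F validates K, T, S4, S5. The strongest is S5.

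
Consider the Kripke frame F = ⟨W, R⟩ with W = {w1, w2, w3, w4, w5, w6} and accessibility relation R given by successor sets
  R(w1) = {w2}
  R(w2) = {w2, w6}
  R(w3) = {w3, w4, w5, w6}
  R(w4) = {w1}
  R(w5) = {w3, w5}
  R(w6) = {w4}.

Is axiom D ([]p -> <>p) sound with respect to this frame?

Yes

By correspondence theory, D is valid on a frame iff R is serial.
Serial: yes — every world has a successor (e.g. w1 R w2).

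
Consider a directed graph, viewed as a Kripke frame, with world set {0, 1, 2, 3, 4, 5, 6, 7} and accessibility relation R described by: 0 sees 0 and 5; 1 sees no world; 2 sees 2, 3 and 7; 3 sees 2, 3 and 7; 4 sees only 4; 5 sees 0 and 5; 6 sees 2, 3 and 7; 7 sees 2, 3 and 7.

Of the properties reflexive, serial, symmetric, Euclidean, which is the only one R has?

Reflexive: no — 1 is not related to itself.
Serial: no — 1 has no R-successor.
Symmetric: no — 6 R 2 but not 2 R 6.
Euclidean: yes — any two successors of a common world are R-related.
Only Euclidean holds.

Euclidean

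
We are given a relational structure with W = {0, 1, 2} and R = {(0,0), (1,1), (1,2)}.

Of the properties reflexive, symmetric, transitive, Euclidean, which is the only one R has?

Reflexive: no — 2 is not related to itself.
Symmetric: no — 1 R 2 but not 2 R 1.
Transitive: yes — every two-step R-path is closed by a direct edge.
Euclidean: no — 1 R 2 and 1 R 1, but not 2 R 1.
Only transitive holds.

transitive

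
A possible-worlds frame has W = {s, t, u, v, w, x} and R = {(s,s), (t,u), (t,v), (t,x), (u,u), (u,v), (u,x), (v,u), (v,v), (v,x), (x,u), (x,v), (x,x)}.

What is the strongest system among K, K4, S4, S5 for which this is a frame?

Transitive (axiom 4): yes — every two-step R-path is closed by a direct edge.
Reflexive (axiom T): no — t is not related to itself.
Euclidean (axiom 5): yes — any two successors of a common world are R-related.
So F validates K, K4; S4 would additionally require R to be reflexive. The strongest is K4.

K4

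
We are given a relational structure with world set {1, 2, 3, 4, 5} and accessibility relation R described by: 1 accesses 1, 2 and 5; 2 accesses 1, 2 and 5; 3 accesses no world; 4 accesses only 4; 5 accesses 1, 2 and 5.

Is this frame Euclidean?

Euclidean: yes — any two successors of a common world are R-related.

Yes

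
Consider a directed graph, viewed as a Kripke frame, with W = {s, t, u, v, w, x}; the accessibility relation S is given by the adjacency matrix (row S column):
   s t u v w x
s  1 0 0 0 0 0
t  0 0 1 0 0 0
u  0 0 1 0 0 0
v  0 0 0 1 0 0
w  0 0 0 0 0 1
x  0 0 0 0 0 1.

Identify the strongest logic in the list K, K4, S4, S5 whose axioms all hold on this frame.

K4

Transitive (axiom 4): yes — every two-step S-path is closed by a direct edge.
Reflexive (axiom T): no — t is not related to itself.
Euclidean (axiom 5): yes — any two successors of a common world are S-related.
So F validates K, K4; S4 would additionally require S to be reflexive. The strongest is K4.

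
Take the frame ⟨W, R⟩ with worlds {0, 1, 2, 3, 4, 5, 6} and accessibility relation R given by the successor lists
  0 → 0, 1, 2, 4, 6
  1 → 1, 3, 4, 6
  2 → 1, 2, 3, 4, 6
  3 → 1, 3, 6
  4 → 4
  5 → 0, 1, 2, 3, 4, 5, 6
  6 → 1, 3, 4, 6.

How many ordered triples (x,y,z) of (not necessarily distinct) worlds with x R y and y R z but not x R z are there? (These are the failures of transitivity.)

Enumerating: (0,1,3), (0,2,3), (0,6,3), (3,1,4), (3,6,4).

5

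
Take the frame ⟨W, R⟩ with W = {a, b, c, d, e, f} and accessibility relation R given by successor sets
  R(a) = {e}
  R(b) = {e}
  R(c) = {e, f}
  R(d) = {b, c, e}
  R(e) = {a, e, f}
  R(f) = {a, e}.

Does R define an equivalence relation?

No

Reflexive: no — a is not related to itself.
Symmetric: no — b R e but not e R b.
Transitive: no — a R e and e R f, but not a R f.
So R is not an equivalence relation.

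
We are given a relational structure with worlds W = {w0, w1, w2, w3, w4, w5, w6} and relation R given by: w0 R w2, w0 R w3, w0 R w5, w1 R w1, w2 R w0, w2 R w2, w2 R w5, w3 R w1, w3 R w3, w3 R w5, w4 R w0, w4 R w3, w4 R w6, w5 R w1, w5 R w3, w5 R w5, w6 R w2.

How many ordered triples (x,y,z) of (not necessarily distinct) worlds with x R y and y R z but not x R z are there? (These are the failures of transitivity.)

13

Enumerating: (w0,w2,w0), (w0,w3,w1), (w0,w5,w1), (w2,w0,w3), (w2,w5,w1), (w2,w5,w3), (w4,w0,w2), (w4,w0,w5), (w4,w3,w1), (w4,w3,w5), (w4,w6,w2), (w6,w2,w0), (w6,w2,w5).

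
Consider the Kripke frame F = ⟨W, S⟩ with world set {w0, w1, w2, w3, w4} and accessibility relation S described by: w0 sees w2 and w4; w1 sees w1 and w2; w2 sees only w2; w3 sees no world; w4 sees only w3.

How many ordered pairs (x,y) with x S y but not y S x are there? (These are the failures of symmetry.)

4

Enumerating: (w0,w2), (w0,w4), (w1,w2), (w4,w3).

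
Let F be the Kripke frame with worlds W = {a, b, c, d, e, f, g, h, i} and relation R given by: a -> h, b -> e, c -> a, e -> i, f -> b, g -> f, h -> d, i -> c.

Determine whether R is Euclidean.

Euclidean: no — a R h and a R h, but not h R h.

No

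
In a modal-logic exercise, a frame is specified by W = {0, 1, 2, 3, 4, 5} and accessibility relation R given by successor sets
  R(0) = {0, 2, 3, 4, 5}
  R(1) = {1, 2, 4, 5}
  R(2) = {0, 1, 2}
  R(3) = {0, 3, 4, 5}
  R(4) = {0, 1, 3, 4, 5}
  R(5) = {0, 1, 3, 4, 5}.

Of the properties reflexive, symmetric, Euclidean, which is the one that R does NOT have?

Reflexive: yes — every world is R-related to itself.
Symmetric: yes — every pair in R has its reverse in R.
Euclidean: no — 0 R 2 and 0 R 3, but not 2 R 3.
Only Euclidean fails.

Euclidean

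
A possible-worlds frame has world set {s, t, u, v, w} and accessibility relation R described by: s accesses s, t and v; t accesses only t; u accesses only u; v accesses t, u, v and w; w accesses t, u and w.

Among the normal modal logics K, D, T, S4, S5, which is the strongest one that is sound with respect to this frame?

T

Serial (axiom D): yes — every world has a successor (e.g. s R s).
Reflexive (axiom T): yes — every world is R-related to itself.
Transitive (axiom 4): no — s R v and v R u, but not s R u.
Euclidean (axiom 5): no — s R t and s R v, but not t R v.
So F validates K, D, T; S4 would additionally require R to be transitive. The strongest is T.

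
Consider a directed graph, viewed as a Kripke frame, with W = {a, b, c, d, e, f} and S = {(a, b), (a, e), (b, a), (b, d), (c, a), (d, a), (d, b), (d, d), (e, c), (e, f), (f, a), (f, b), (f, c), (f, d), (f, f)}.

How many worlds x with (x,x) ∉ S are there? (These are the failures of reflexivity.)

4

Enumerating: a, b, c, e.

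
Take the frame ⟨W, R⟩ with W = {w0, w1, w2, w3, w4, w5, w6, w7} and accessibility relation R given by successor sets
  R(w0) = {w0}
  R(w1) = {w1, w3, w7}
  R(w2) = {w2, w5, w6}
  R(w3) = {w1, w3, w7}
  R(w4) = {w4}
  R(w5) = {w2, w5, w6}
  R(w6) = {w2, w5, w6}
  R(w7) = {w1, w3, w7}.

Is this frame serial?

Yes

Serial: yes — every world has a successor (e.g. w0 R w0).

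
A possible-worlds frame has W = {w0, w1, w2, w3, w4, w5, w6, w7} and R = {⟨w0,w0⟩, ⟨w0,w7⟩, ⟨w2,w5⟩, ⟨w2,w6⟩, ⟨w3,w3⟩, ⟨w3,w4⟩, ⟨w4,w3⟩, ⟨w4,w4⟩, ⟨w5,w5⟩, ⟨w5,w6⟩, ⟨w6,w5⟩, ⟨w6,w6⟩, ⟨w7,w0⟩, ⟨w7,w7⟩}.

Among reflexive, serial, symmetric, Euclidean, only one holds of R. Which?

Reflexive: no — w1 is not related to itself.
Serial: no — w1 has no R-successor.
Symmetric: no — w2 R w5 but not w5 R w2.
Euclidean: yes — any two successors of a common world are R-related.
Only Euclidean holds.

Euclidean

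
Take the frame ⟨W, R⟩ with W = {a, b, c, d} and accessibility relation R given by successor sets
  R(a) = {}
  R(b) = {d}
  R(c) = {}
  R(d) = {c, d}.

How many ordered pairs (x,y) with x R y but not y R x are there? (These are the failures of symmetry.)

Enumerating: (b,d), (d,c).

2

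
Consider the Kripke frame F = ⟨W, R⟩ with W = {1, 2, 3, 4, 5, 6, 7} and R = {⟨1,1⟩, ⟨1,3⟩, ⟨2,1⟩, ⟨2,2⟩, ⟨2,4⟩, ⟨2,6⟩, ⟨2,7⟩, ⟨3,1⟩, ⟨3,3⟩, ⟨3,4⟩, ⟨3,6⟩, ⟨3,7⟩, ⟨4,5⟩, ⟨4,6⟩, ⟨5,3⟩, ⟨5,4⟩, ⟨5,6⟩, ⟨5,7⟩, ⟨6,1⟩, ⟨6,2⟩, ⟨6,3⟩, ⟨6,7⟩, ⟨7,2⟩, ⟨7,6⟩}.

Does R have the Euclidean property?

No

Euclidean: no — 2 R 1 and 2 R 4, but not 1 R 4.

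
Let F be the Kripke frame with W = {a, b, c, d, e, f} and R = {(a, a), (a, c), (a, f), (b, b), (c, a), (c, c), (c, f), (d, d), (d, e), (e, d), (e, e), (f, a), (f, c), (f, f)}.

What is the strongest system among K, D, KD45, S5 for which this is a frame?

Serial (axiom D): yes — every world has a successor (e.g. a R a).
Euclidean (axiom 5): yes — any two successors of a common world are R-related.
Transitive (axiom 4): yes — every two-step R-path is closed by a direct edge.
Reflexive (axiom T): yes — every world is R-related to itself.
So F validates K, D, KD45, S5. The strongest is S5.

S5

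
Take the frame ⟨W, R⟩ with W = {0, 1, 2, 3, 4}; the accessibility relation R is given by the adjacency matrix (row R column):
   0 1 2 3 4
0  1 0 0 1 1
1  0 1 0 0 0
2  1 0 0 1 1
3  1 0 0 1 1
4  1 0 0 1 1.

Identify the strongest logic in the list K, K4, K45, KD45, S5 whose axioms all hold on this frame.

Transitive (axiom 4): yes — every two-step R-path is closed by a direct edge.
Euclidean (axiom 5): yes — any two successors of a common world are R-related.
Serial (axiom D): yes — every world has a successor (e.g. 0 R 0).
Reflexive (axiom T): no — 2 is not related to itself.
So F validates K, K4, K45, KD45; S5 would additionally require R to be reflexive. The strongest is KD45.

KD45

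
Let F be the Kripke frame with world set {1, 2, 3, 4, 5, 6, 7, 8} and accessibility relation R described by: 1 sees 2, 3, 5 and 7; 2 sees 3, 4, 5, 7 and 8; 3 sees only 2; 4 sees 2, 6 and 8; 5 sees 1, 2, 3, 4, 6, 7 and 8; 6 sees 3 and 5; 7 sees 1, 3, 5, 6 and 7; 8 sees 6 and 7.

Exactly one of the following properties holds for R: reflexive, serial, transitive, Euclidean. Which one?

Reflexive: no — 1 is not related to itself.
Serial: yes — every world has a successor (e.g. 1 R 2).
Transitive: no — 1 R 2 and 2 R 4, but not 1 R 4.
Euclidean: no — 1 R 3 and 1 R 5, but not 3 R 5.
Only serial holds.

serial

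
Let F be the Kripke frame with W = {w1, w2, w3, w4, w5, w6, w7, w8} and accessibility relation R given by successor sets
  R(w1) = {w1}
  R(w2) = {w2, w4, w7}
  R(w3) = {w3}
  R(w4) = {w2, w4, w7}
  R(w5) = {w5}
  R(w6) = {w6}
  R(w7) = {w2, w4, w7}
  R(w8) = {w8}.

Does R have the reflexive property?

Yes

Reflexive: yes — every world is R-related to itself.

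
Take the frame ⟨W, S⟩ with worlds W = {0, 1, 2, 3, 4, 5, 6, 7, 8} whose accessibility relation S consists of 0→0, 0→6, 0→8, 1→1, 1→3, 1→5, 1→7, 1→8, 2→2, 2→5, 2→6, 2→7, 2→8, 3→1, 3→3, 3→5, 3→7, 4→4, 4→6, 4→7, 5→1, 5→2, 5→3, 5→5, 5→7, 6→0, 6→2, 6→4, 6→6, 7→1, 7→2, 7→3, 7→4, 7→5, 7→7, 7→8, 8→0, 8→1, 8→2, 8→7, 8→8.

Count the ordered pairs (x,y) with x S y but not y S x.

S is symmetric; there are no such tuples.

0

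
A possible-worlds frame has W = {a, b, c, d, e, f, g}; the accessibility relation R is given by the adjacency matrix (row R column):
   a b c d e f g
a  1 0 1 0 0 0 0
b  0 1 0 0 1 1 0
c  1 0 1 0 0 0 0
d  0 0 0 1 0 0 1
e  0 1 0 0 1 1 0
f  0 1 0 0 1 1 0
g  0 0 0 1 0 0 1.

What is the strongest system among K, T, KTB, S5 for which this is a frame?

Reflexive (axiom T): yes — every world is R-related to itself.
Symmetric (axiom B): yes — every pair in R has its reverse in R.
Euclidean (axiom 5): yes — any two successors of a common world are R-related.
So F validates K, T, KTB, S5. The strongest is S5.

S5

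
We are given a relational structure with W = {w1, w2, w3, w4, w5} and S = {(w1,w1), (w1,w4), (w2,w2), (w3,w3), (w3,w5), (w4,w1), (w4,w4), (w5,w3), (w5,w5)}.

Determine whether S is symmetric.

Symmetric: yes — every pair in S has its reverse in S.

Yes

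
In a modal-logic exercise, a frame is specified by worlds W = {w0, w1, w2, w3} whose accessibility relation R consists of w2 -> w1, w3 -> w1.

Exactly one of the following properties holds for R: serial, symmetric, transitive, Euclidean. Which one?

Serial: no — w0 has no R-successor.
Symmetric: no — w2 R w1 but not w1 R w2.
Transitive: yes — every two-step R-path is closed by a direct edge.
Euclidean: no — w2 R w1 and w2 R w1, but not w1 R w1.
Only transitive holds.

transitive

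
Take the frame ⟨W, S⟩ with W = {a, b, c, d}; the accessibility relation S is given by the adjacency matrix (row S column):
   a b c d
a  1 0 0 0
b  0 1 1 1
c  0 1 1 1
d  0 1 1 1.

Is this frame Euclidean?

Yes

Euclidean: yes — any two successors of a common world are S-related.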